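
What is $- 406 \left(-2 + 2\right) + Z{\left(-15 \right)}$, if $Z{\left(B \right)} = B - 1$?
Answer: $-16$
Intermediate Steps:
$Z{\left(B \right)} = -1 + B$
$- 406 \left(-2 + 2\right) + Z{\left(-15 \right)} = - 406 \left(-2 + 2\right) - 16 = \left(-406\right) 0 - 16 = 0 - 16 = -16$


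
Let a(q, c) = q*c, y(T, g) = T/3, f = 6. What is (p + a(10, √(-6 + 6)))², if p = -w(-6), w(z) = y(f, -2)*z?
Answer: 144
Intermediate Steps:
y(T, g) = T/3 (y(T, g) = T*(⅓) = T/3)
w(z) = 2*z (w(z) = ((⅓)*6)*z = 2*z)
a(q, c) = c*q
p = 12 (p = -2*(-6) = -1*(-12) = 12)
(p + a(10, √(-6 + 6)))² = (12 + √(-6 + 6)*10)² = (12 + √0*10)² = (12 + 0*10)² = (12 + 0)² = 12² = 144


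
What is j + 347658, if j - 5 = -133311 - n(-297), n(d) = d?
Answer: 214649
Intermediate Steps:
j = -133009 (j = 5 + (-133311 - 1*(-297)) = 5 + (-133311 + 297) = 5 - 133014 = -133009)
j + 347658 = -133009 + 347658 = 214649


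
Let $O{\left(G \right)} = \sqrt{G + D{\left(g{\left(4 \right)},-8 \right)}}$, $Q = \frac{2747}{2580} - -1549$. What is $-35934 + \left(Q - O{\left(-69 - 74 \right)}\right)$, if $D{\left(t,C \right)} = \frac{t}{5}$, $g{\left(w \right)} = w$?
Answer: $- \frac{88710553}{2580} - \frac{3 i \sqrt{395}}{5} \approx -34384.0 - 11.925 i$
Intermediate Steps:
$Q = \frac{3999167}{2580}$ ($Q = 2747 \cdot \frac{1}{2580} + 1549 = \frac{2747}{2580} + 1549 = \frac{3999167}{2580} \approx 1550.1$)
$D{\left(t,C \right)} = \frac{t}{5}$ ($D{\left(t,C \right)} = t \frac{1}{5} = \frac{t}{5}$)
$O{\left(G \right)} = \sqrt{\frac{4}{5} + G}$ ($O{\left(G \right)} = \sqrt{G + \frac{1}{5} \cdot 4} = \sqrt{G + \frac{4}{5}} = \sqrt{\frac{4}{5} + G}$)
$-35934 + \left(Q - O{\left(-69 - 74 \right)}\right) = -35934 + \left(\frac{3999167}{2580} - \frac{\sqrt{20 + 25 \left(-69 - 74\right)}}{5}\right) = -35934 + \left(\frac{3999167}{2580} - \frac{\sqrt{20 + 25 \left(-143\right)}}{5}\right) = -35934 + \left(\frac{3999167}{2580} - \frac{\sqrt{20 - 3575}}{5}\right) = -35934 + \left(\frac{3999167}{2580} - \frac{\sqrt{-3555}}{5}\right) = -35934 + \left(\frac{3999167}{2580} - \frac{3 i \sqrt{395}}{5}\right) = - \frac{88710553}{2580} - \frac{3 i \sqrt{395}}{5}$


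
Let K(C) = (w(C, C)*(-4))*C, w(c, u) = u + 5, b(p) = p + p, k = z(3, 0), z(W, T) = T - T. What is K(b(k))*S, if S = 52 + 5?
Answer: 0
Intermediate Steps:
S = 57
z(W, T) = 0
k = 0
b(p) = 2*p
w(c, u) = 5 + u
K(C) = C*(-20 - 4*C) (K(C) = ((5 + C)*(-4))*C = (-20 - 4*C)*C = C*(-20 - 4*C))
K(b(k))*S = -4*2*0*(5 + 2*0)*57 = -4*0*(5 + 0)*57 = -4*0*5*57 = 0*57 = 0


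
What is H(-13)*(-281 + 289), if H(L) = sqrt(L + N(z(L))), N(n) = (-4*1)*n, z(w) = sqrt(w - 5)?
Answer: 8*sqrt(-13 - 12*I*sqrt(2)) ≈ 16.373 - 33.167*I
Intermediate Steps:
z(w) = sqrt(-5 + w)
N(n) = -4*n
H(L) = sqrt(L - 4*sqrt(-5 + L))
H(-13)*(-281 + 289) = sqrt(-13 - 4*sqrt(-5 - 13))*(-281 + 289) = sqrt(-13 - 12*I*sqrt(2))*8 = 8*sqrt(-13 - 12*I*sqrt(2))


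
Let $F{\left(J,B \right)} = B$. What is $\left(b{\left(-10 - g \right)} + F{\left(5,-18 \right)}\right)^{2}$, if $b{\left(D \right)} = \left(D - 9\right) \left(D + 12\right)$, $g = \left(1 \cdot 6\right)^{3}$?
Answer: $2527273984$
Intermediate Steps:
$g = 216$ ($g = 6^{3} = 216$)
$b{\left(D \right)} = \left(-9 + D\right) \left(12 + D\right)$
$\left(b{\left(-10 - g \right)} + F{\left(5,-18 \right)}\right)^{2} = \left(\left(-108 + \left(-10 - 216\right)^{2} + 3 \left(-10 - 216\right)\right) - 18\right)^{2} = \left(\left(-108 + \left(-226\right)^{2} + 3 \left(-226\right)\right) - 18\right)^{2} = \left(\left(-108 + 51076 - 678\right) - 18\right)^{2} = \left(50290 - 18\right)^{2} = 50272^{2} = 2527273984$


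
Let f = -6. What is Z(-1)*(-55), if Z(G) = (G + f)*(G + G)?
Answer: -770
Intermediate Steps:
Z(G) = 2*G*(-6 + G) (Z(G) = (G - 6)*(G + G) = (-6 + G)*(2*G) = 2*G*(-6 + G))
Z(-1)*(-55) = (2*(-1)*(-6 - 1))*(-55) = (2*(-1)*(-7))*(-55) = 14*(-55) = -770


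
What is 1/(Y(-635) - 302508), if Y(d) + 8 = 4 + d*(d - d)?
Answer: -1/302512 ≈ -3.3057e-6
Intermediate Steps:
Y(d) = -4 (Y(d) = -8 + (4 + d*(d - d)) = -8 + (4 + d*0) = -8 + (4 + 0) = -8 + 4 = -4)
1/(Y(-635) - 302508) = 1/(-4 - 302508) = 1/(-302512) = -1/302512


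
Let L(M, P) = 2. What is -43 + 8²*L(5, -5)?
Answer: 85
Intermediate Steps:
-43 + 8²*L(5, -5) = -43 + 8²*2 = -43 + 64*2 = -43 + 128 = 85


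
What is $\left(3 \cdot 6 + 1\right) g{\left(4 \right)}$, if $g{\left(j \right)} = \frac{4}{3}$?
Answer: $\frac{76}{3} \approx 25.333$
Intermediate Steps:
$g{\left(j \right)} = \frac{4}{3}$ ($g{\left(j \right)} = 4 \cdot \frac{1}{3} = \frac{4}{3}$)
$\left(3 \cdot 6 + 1\right) g{\left(4 \right)} = \left(3 \cdot 6 + 1\right) \frac{4}{3} = \left(18 + 1\right) \frac{4}{3} = 19 \cdot \frac{4}{3} = \frac{76}{3}$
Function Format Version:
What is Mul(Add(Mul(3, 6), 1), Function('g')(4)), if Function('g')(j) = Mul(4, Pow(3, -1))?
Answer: Rational(76, 3) ≈ 25.333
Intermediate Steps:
Function('g')(j) = Rational(4, 3) (Function('g')(j) = Mul(4, Rational(1, 3)) = Rational(4, 3))
Mul(Add(Mul(3, 6), 1), Function('g')(4)) = Mul(Add(Mul(3, 6), 1), Rational(4, 3)) = Mul(Add(18, 1), Rational(4, 3)) = Mul(19, Rational(4, 3)) = Rational(76, 3)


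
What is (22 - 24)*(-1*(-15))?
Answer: -30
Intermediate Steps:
(22 - 24)*(-1*(-15)) = -2*15 = -30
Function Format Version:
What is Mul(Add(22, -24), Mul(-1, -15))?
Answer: -30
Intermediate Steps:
Mul(Add(22, -24), Mul(-1, -15)) = Mul(-2, 15) = -30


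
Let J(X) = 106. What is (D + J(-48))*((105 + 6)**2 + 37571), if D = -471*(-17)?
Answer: 404773796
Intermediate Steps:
D = 8007
(D + J(-48))*((105 + 6)**2 + 37571) = (8007 + 106)*((105 + 6)**2 + 37571) = 8113*(111**2 + 37571) = 8113*(12321 + 37571) = 8113*49892 = 404773796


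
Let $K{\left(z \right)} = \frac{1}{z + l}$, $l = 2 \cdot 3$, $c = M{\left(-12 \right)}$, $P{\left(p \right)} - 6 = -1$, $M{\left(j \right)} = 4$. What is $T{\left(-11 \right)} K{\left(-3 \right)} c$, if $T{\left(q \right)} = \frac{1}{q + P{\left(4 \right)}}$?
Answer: $- \frac{2}{9} \approx -0.22222$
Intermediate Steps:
$P{\left(p \right)} = 5$ ($P{\left(p \right)} = 6 - 1 = 5$)
$c = 4$
$T{\left(q \right)} = \frac{1}{5 + q}$ ($T{\left(q \right)} = \frac{1}{q + 5} = \frac{1}{5 + q}$)
$l = 6$
$K{\left(z \right)} = \frac{1}{6 + z}$ ($K{\left(z \right)} = \frac{1}{z + 6} = \frac{1}{6 + z}$)
$T{\left(-11 \right)} K{\left(-3 \right)} c = \frac{1}{\left(5 - 11\right) \left(6 - 3\right)} 4 = \frac{1}{\left(-6\right) 3} \cdot 4 = \left(- \frac{1}{6}\right) \frac{1}{3} \cdot 4 = \left(- \frac{1}{18}\right) 4 = - \frac{2}{9}$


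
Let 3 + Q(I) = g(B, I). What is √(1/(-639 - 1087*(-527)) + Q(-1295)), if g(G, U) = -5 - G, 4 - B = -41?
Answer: 189*I*√485806290/572210 ≈ 7.2801*I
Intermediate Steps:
B = 45 (B = 4 - 1*(-41) = 4 + 41 = 45)
Q(I) = -53 (Q(I) = -3 + (-5 - 1*45) = -3 + (-5 - 45) = -3 - 50 = -53)
√(1/(-639 - 1087*(-527)) + Q(-1295)) = √(1/(-639 - 1087*(-527)) - 53) = √(1/(-639 + 572849) - 53) = √(1/572210 - 53) = √(-30327129/572210) = 189*I*√485806290/572210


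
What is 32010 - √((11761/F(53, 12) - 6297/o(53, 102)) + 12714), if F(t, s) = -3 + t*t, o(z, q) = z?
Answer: 32010 - √278661037048954/148718 ≈ 31898.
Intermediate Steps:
F(t, s) = -3 + t²
32010 - √((11761/F(53, 12) - 6297/o(53, 102)) + 12714) = 32010 - √((11761/(-3 + 53²) - 6297/53) + 12714) = 32010 - √((11761/(-3 + 2809) - 6297*1/53) + 12714) = 32010 - √((11761/2806 - 6297/53) + 12714) = 32010 - √(-17046049/148718 + 12714) = 32010 - √(1873754603/148718) = 32010 - √278661037048954/148718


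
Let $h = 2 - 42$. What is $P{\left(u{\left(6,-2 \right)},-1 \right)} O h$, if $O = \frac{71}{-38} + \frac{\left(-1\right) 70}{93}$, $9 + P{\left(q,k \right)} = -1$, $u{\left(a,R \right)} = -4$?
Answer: $- \frac{1852600}{1767} \approx -1048.4$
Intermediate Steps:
$P{\left(q,k \right)} = -10$ ($P{\left(q,k \right)} = -9 - 1 = -10$)
$O = - \frac{9263}{3534}$ ($O = 71 \left(- \frac{1}{38}\right) - \frac{70}{93} = - \frac{71}{38} - \frac{70}{93} = - \frac{9263}{3534} \approx -2.6211$)
$h = -40$ ($h = 2 - 42 = -40$)
$P{\left(u{\left(6,-2 \right)},-1 \right)} O h = \left(-10\right) \left(- \frac{9263}{3534}\right) \left(-40\right) = \frac{46315}{1767} \left(-40\right) = - \frac{1852600}{1767}$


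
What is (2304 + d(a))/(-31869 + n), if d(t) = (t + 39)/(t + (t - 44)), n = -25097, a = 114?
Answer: -424089/10481744 ≈ -0.040460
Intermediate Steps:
d(t) = (39 + t)/(-44 + 2*t) (d(t) = (39 + t)/(t + (-44 + t)) = (39 + t)/(-44 + 2*t))
(2304 + d(a))/(-31869 + n) = (2304 + (39 + 114)/(2*(-22 + 114)))/(-31869 - 25097) = (2304 + (½)*153/92)/(-56966) = (2304 + (½)*(1/92)*153)*(-1/56966) = (2304 + 153/184)*(-1/56966) = (424089/184)*(-1/56966) = -424089/10481744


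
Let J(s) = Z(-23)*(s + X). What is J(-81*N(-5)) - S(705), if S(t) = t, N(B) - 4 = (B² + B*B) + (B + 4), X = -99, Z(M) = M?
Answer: 100311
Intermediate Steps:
N(B) = 8 + B + 2*B² (N(B) = 4 + ((B² + B*B) + (B + 4)) = 4 + ((B² + B²) + (4 + B)) = 4 + (2*B² + (4 + B)) = 4 + (4 + B + 2*B²) = 8 + B + 2*B²)
J(s) = 2277 - 23*s (J(s) = -23*(s - 99) = -23*(-99 + s) = 2277 - 23*s)
J(-81*N(-5)) - S(705) = (2277 - (-1863)*(8 - 5 + 2*(-5)²)) - 1*705 = (2277 - (-1863)*(8 - 5 + 2*25)) - 705 = (2277 - (-1863)*(8 - 5 + 50)) - 705 = (2277 - (-1863)*53) - 705 = (2277 - 23*(-4293)) - 705 = (2277 + 98739) - 705 = 101016 - 705 = 100311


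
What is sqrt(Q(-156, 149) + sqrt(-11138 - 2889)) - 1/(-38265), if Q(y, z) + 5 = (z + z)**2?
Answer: 1/38265 + sqrt(88799 + 13*I*sqrt(83)) ≈ 297.99 + 0.19872*I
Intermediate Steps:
Q(y, z) = -5 + 4*z**2 (Q(y, z) = -5 + (z + z)**2 = -5 + (2*z)**2 = -5 + 4*z**2)
sqrt(Q(-156, 149) + sqrt(-11138 - 2889)) - 1/(-38265) = sqrt((-5 + 4*149**2) + sqrt(-11138 - 2889)) - 1/(-38265) = sqrt((-5 + 4*22201) + sqrt(-14027)) - 1*(-1/38265) = sqrt((-5 + 88804) + 13*I*sqrt(83)) + 1/38265 = sqrt(88799 + 13*I*sqrt(83)) + 1/38265 = 1/38265 + sqrt(88799 + 13*I*sqrt(83))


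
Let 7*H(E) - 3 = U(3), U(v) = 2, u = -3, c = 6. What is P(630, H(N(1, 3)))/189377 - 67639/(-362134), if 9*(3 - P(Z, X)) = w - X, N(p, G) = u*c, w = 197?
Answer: 268851646033/1440176860878 ≈ 0.18668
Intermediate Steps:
N(p, G) = -18 (N(p, G) = -3*6 = -18)
H(E) = 5/7 (H(E) = 3/7 + (1/7)*2 = 3/7 + 2/7 = 5/7)
P(Z, X) = -170/9 + X/9 (P(Z, X) = 3 - (197 - X)/9 = 3 + (-197/9 + X/9) = -170/9 + X/9)
P(630, H(N(1, 3)))/189377 - 67639/(-362134) = (-170/9 + (1/9)*(5/7))/189377 - 67639/(-362134) = (-170/9 + 5/63)*(1/189377) - 67639*(-1/362134) = -395/21*1/189377 + 67639/362134 = -395/3976917 + 67639/362134 = 268851646033/1440176860878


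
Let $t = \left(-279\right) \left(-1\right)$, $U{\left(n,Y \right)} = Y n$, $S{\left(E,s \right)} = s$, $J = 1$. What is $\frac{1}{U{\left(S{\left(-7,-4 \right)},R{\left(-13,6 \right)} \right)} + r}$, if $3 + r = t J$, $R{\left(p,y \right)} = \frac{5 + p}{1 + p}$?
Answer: $\frac{3}{820} \approx 0.0036585$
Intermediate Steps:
$R{\left(p,y \right)} = \frac{5 + p}{1 + p}$
$t = 279$
$r = 276$ ($r = -3 + 279 \cdot 1 = -3 + 279 = 276$)
$\frac{1}{U{\left(S{\left(-7,-4 \right)},R{\left(-13,6 \right)} \right)} + r} = \frac{1}{\frac{5 - 13}{1 - 13} \left(-4\right) + 276} = \frac{1}{\frac{1}{-12} \left(-8\right) \left(-4\right) + 276} = \frac{1}{\left(- \frac{1}{12}\right) \left(-8\right) \left(-4\right) + 276} = \frac{1}{\frac{2}{3} \left(-4\right) + 276} = \frac{1}{- \frac{8}{3} + 276} = \frac{1}{\frac{820}{3}} = \frac{3}{820}$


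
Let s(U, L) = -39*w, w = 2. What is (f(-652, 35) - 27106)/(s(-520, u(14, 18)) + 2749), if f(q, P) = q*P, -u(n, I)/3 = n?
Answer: -49926/2671 ≈ -18.692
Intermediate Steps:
u(n, I) = -3*n
f(q, P) = P*q
s(U, L) = -78 (s(U, L) = -39*2 = -78)
(f(-652, 35) - 27106)/(s(-520, u(14, 18)) + 2749) = (35*(-652) - 27106)/(-78 + 2749) = (-22820 - 27106)/2671 = -49926*1/2671 = -49926/2671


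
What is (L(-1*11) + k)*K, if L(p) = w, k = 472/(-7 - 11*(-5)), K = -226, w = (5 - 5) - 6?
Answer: -2599/3 ≈ -866.33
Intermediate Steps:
w = -6 (w = 0 - 6 = -6)
k = 59/6 (k = 472/(-7 + 55) = 472/48 = 472*(1/48) = 59/6 ≈ 9.8333)
L(p) = -6
(L(-1*11) + k)*K = (-6 + 59/6)*(-226) = (23/6)*(-226) = -2599/3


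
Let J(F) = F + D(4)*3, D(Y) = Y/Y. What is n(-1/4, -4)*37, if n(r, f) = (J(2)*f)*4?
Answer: -2960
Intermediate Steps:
D(Y) = 1
J(F) = 3 + F (J(F) = F + 1*3 = F + 3 = 3 + F)
n(r, f) = 20*f (n(r, f) = ((3 + 2)*f)*4 = (5*f)*4 = 20*f)
n(-1/4, -4)*37 = (20*(-4))*37 = -80*37 = -2960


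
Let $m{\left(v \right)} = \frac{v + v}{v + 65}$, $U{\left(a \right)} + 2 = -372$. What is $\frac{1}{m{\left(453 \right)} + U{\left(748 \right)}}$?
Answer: $- \frac{259}{96413} \approx -0.0026864$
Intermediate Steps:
$U{\left(a \right)} = -374$ ($U{\left(a \right)} = -2 - 372 = -374$)
$m{\left(v \right)} = \frac{2 v}{65 + v}$
$\frac{1}{m{\left(453 \right)} + U{\left(748 \right)}} = \frac{1}{2 \cdot 453 \frac{1}{65 + 453} - 374} = \frac{1}{2 \cdot 453 \cdot \frac{1}{518} - 374} = \frac{1}{\frac{453}{259} - 374} = \frac{1}{- \frac{96413}{259}} = - \frac{259}{96413}$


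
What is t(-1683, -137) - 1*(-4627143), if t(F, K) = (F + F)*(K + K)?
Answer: 5549427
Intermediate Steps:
t(F, K) = 4*F*K (t(F, K) = (2*F)*(2*K) = 4*F*K)
t(-1683, -137) - 1*(-4627143) = 4*(-1683)*(-137) - 1*(-4627143) = 922284 + 4627143 = 5549427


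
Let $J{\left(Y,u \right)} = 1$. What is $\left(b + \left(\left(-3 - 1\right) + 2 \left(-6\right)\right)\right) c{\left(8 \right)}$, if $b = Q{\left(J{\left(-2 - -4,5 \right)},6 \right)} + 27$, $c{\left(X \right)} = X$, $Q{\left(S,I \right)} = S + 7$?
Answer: $152$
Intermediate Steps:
$Q{\left(S,I \right)} = 7 + S$
$b = 35$ ($b = \left(7 + 1\right) + 27 = 8 + 27 = 35$)
$\left(b + \left(\left(-3 - 1\right) + 2 \left(-6\right)\right)\right) c{\left(8 \right)} = \left(35 + \left(\left(-3 - 1\right) + 2 \left(-6\right)\right)\right) 8 = \left(35 - 16\right) 8 = 19 \cdot 8 = 152$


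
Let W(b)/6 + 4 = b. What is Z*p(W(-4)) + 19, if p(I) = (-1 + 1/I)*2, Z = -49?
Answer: 2857/24 ≈ 119.04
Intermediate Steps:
W(b) = -24 + 6*b
p(I) = -2 + 2/I
Z*p(W(-4)) + 19 = -49*(-2 + 2/(-24 + 6*(-4))) + 19 = -49*(-2 + 2/(-24 - 24)) + 19 = -49*(-2 + 2/(-48)) + 19 = -49*(-2 + 2*(-1/48)) + 19 = -49*(-2 - 1/24) + 19 = -49*(-49/24) + 19 = 2401/24 + 19 = 2857/24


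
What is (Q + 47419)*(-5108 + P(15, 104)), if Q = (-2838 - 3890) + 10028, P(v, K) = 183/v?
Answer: -1292269401/5 ≈ -2.5845e+8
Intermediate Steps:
Q = 3300 (Q = -6728 + 10028 = 3300)
(Q + 47419)*(-5108 + P(15, 104)) = (3300 + 47419)*(-5108 + 183/15) = 50719*(-5108 + 183*(1/15)) = 50719*(-5108 + 61/5) = 50719*(-25479/5) = -1292269401/5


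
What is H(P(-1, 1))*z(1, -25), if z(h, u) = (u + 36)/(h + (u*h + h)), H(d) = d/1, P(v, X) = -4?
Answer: 44/23 ≈ 1.9130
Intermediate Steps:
H(d) = d (H(d) = d*1 = d)
z(h, u) = (36 + u)/(2*h + h*u) (z(h, u) = (36 + u)/(h + (h*u + h)) = (36 + u)/(h + (h + h*u)) = (36 + u)/(2*h + h*u))
H(P(-1, 1))*z(1, -25) = -4*(36 - 25)/(1*(2 - 25)) = -4*11/(-23) = -4*(-1)*11/23 = -4*(-11/23) = 44/23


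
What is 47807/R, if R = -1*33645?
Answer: -47807/33645 ≈ -1.4209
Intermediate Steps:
R = -33645
47807/R = 47807/(-33645) = 47807*(-1/33645) = -47807/33645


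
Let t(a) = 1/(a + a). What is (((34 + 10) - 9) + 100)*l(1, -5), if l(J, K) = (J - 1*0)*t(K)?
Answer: -27/2 ≈ -13.500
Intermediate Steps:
t(a) = 1/(2*a)
l(J, K) = J/(2*K) (l(J, K) = (J - 1*0)*(1/(2*K)) = (J + 0)*(1/(2*K)) = J*(1/(2*K)) = J/(2*K))
(((34 + 10) - 9) + 100)*l(1, -5) = (((34 + 10) - 9) + 100)*((½)*1/(-5)) = ((44 - 9) + 100)*((½)*1*(-⅕)) = (35 + 100)*(-⅒) = 135*(-⅒) = -27/2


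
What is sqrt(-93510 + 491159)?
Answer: sqrt(397649) ≈ 630.59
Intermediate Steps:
sqrt(-93510 + 491159) = sqrt(397649)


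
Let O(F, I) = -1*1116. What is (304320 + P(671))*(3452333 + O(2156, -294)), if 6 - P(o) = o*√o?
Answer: 1050295064742 - 2315766607*√671 ≈ 9.9031e+11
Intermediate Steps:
P(o) = 6 - o^(3/2) (P(o) = 6 - o*√o = 6 - o^(3/2))
O(F, I) = -1116
(304320 + P(671))*(3452333 + O(2156, -294)) = (304320 + (6 - 671^(3/2)))*(3452333 - 1116) = (304320 + (6 - 671*√671))*3451217 = (304326 - 671*√671)*3451217 = 1050295064742 - 2315766607*√671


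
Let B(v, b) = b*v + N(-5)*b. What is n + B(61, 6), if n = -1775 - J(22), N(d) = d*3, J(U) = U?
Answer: -1521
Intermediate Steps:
N(d) = 3*d
n = -1797 (n = -1775 - 1*22 = -1775 - 22 = -1797)
B(v, b) = -15*b + b*v (B(v, b) = b*v + (3*(-5))*b = b*v - 15*b = -15*b + b*v)
n + B(61, 6) = -1797 + 6*(-15 + 61) = -1797 + 6*46 = -1797 + 276 = -1521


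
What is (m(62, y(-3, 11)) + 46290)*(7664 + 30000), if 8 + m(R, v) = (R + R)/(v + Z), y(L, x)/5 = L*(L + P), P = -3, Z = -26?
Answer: 1743238222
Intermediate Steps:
y(L, x) = 5*L*(-3 + L) (y(L, x) = 5*(L*(L - 3)) = 5*(L*(-3 + L)) = 5*L*(-3 + L))
m(R, v) = -8 + 2*R/(-26 + v) (m(R, v) = -8 + (R + R)/(v - 26) = -8 + (2*R)/(-26 + v) = -8 + 2*R/(-26 + v))
(m(62, y(-3, 11)) + 46290)*(7664 + 30000) = (2*(104 + 62 - 20*(-3)*(-3 - 3))/(-26 + 5*(-3)*(-3 - 3)) + 46290)*(7664 + 30000) = (2*(104 + 62 - 20*(-3)*(-6))/(-26 + 5*(-3)*(-6)) + 46290)*37664 = (2*(104 + 62 - 4*90)/(-26 + 90) + 46290)*37664 = (2*(104 + 62 - 360)/64 + 46290)*37664 = (2*(1/64)*(-194) + 46290)*37664 = (-97/16 + 46290)*37664 = (740543/16)*37664 = 1743238222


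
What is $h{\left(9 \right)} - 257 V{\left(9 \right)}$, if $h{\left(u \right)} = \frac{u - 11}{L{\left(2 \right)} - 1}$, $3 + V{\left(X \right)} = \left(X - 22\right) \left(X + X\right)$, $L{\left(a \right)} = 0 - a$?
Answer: $\frac{182729}{3} \approx 60910.0$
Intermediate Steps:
$L{\left(a \right)} = - a$
$V{\left(X \right)} = -3 + 2 X \left(-22 + X\right)$ ($V{\left(X \right)} = -3 + \left(X - 22\right) \left(X + X\right) = -3 + \left(-22 + X\right) 2 X = -3 + 2 X \left(-22 + X\right)$)
$h{\left(u \right)} = \frac{11}{3} - \frac{u}{3}$ ($h{\left(u \right)} = \frac{u - 11}{\left(-1\right) 2 - 1} = \frac{-11 + u}{-2 - 1} = \frac{-11 + u}{-3} = \left(-11 + u\right) \left(- \frac{1}{3}\right) = \frac{11}{3} - \frac{u}{3}$)
$h{\left(9 \right)} - 257 V{\left(9 \right)} = \left(\frac{11}{3} - 3\right) - 257 \left(-3 - 396 + 2 \cdot 9^{2}\right) = \left(\frac{11}{3} - 3\right) - 257 \left(-3 - 396 + 2 \cdot 81\right) = \frac{2}{3} - 257 \left(-3 - 396 + 162\right) = \frac{2}{3} - -60909 = \frac{2}{3} + 60909 = \frac{182729}{3}$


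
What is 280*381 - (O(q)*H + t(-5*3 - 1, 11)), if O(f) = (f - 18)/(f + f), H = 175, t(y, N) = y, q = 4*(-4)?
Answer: 1704161/16 ≈ 1.0651e+5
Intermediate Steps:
q = -16
O(f) = (-18 + f)/(2*f) (O(f) = (-18 + f)/((2*f)) = (-18 + f)*(1/(2*f)) = (-18 + f)/(2*f))
280*381 - (O(q)*H + t(-5*3 - 1, 11)) = 280*381 - (((½)*(-18 - 16)/(-16))*175 + (-5*3 - 1)) = 106680 - (((½)*(-1/16)*(-34))*175 + (-15 - 1)) = 106680 - ((17/16)*175 - 16) = 106680 - (2975/16 - 16) = 106680 - 1*2719/16 = 106680 - 2719/16 = 1704161/16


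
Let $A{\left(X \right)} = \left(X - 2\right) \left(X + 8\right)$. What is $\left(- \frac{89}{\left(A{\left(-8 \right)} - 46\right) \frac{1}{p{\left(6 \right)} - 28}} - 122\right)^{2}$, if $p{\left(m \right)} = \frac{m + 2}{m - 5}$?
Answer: $\frac{13660416}{529} \approx 25823.0$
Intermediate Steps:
$p{\left(m \right)} = \frac{2 + m}{-5 + m}$
$A{\left(X \right)} = \left(-2 + X\right) \left(8 + X\right)$
$\left(- \frac{89}{\left(A{\left(-8 \right)} - 46\right) \frac{1}{p{\left(6 \right)} - 28}} - 122\right)^{2} = \left(- \frac{89}{\left(\left(-16 + \left(-8\right)^{2} + 6 \left(-8\right)\right) - 46\right) \frac{1}{\frac{2 + 6}{-5 + 6} - 28}} - 122\right)^{2} = \left(- \frac{89}{\left(\left(-16 + 64 - 48\right) - 46\right) \frac{1}{1^{-1} \cdot 8 - 28}} - 122\right)^{2} = \left(- \frac{89}{\left(0 - 46\right) \frac{1}{1 \cdot 8 - 28}} - 122\right)^{2} = \left(- \frac{89}{\left(-46\right) \frac{1}{8 - 28}} - 122\right)^{2} = \left(- \frac{89}{\left(-46\right) \frac{1}{-20}} - 122\right)^{2} = \left(- \frac{89}{\left(-46\right) \left(- \frac{1}{20}\right)} - 122\right)^{2} = \left(- \frac{89}{\frac{23}{10}} - 122\right)^{2} = \left(\left(-89\right) \frac{10}{23} - 122\right)^{2} = \left(- \frac{890}{23} - 122\right)^{2} = \left(- \frac{3696}{23}\right)^{2} = \frac{13660416}{529}$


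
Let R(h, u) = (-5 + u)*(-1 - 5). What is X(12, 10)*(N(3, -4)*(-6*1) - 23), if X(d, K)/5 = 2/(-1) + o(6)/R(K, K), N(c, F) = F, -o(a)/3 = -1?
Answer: -21/2 ≈ -10.500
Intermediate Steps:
R(h, u) = 30 - 6*u (R(h, u) = (-5 + u)*(-6) = 30 - 6*u)
o(a) = 3 (o(a) = -3*(-1) = 3)
X(d, K) = -10 + 15/(30 - 6*K) (X(d, K) = 5*(2/(-1) + 3/(30 - 6*K)) = 5*(2*(-1) + 3/(30 - 6*K)) = 5*(-2 + 3/(30 - 6*K)) = -10 + 15/(30 - 6*K))
X(12, 10)*(N(3, -4)*(-6*1) - 23) = (5*(19 - 4*10)/(2*(-5 + 10)))*(-(-24) - 23) = ((5/2)*(19 - 40)/5)*(-4*(-6) - 23) = ((5/2)*(1/5)*(-21))*(24 - 23) = -21/2*1 = -21/2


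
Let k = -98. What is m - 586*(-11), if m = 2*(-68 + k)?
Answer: 6114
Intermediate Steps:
m = -332 (m = 2*(-68 - 98) = 2*(-166) = -332)
m - 586*(-11) = -332 - 586*(-11) = -332 + 6446 = 6114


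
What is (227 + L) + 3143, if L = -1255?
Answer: 2115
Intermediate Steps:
(227 + L) + 3143 = (227 - 1255) + 3143 = -1028 + 3143 = 2115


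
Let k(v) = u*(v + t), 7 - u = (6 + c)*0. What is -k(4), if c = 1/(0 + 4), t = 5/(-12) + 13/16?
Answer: -1477/48 ≈ -30.771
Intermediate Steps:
t = 19/48 (t = 5*(-1/12) + 13*(1/16) = -5/12 + 13/16 = 19/48 ≈ 0.39583)
c = ¼ (c = 1/4 = ¼ ≈ 0.25000)
u = 7 (u = 7 - (6 + ¼)*0 = 7 - 25*0/4 = 7 - 1*0 = 7 + 0 = 7)
k(v) = 133/48 + 7*v (k(v) = 7*(v + 19/48) = 7*(19/48 + v) = 133/48 + 7*v)
-k(4) = -(133/48 + 7*4) = -(133/48 + 28) = -1*1477/48 = -1477/48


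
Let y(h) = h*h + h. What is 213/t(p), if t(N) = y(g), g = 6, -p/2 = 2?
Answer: 71/14 ≈ 5.0714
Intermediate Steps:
p = -4 (p = -2*2 = -4)
y(h) = h + h² (y(h) = h² + h = h + h²)
t(N) = 42 (t(N) = 6*(1 + 6) = 6*7 = 42)
213/t(p) = 213/42 = 213*(1/42) = 71/14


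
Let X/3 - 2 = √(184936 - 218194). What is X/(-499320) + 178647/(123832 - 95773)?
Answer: 105439541/16560780 - I*√33258/166440 ≈ 6.3668 - 0.0010957*I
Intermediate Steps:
X = 6 + 3*I*√33258 (X = 6 + 3*√(184936 - 218194) = 6 + 3*√(-33258) = 6 + 3*(I*√33258) = 6 + 3*I*√33258 ≈ 6.0 + 547.1*I)
X/(-499320) + 178647/(123832 - 95773) = (6 + 3*I*√33258)/(-499320) + 178647/(123832 - 95773) = (6 + 3*I*√33258)*(-1/499320) + 178647/28059 = (-1/83220 - I*√33258/166440) + 178647*(1/28059) = (-1/83220 - I*√33258/166440) + 1267/199 = 105439541/16560780 - I*√33258/166440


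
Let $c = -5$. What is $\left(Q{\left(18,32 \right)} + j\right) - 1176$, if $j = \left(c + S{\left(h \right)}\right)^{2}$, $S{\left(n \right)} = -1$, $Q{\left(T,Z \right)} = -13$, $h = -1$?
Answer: $-1153$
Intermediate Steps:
$j = 36$ ($j = \left(-5 - 1\right)^{2} = \left(-6\right)^{2} = 36$)
$\left(Q{\left(18,32 \right)} + j\right) - 1176 = \left(-13 + 36\right) - 1176 = 23 - 1176 = -1153$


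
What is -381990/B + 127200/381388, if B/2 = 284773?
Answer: -172736205/512306627 ≈ -0.33717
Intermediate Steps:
B = 569546 (B = 2*284773 = 569546)
-381990/B + 127200/381388 = -381990/569546 + 127200/381388 = -381990*1/569546 + 127200*(1/381388) = -190995/284773 + 600/1799 = -172736205/512306627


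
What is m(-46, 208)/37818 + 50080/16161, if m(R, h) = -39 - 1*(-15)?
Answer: 105196532/33954261 ≈ 3.0982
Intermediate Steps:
m(R, h) = -24 (m(R, h) = -39 + 15 = -24)
m(-46, 208)/37818 + 50080/16161 = -24/37818 + 50080/16161 = -24*1/37818 + 50080*(1/16161) = -4/6303 + 50080/16161 = 105196532/33954261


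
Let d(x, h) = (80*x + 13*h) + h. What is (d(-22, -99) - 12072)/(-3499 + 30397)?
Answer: -7609/13449 ≈ -0.56577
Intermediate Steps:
d(x, h) = 14*h + 80*x (d(x, h) = (13*h + 80*x) + h = 14*h + 80*x)
(d(-22, -99) - 12072)/(-3499 + 30397) = ((14*(-99) + 80*(-22)) - 12072)/(-3499 + 30397) = ((-1386 - 1760) - 12072)/26898 = (-3146 - 12072)*(1/26898) = -15218*1/26898 = -7609/13449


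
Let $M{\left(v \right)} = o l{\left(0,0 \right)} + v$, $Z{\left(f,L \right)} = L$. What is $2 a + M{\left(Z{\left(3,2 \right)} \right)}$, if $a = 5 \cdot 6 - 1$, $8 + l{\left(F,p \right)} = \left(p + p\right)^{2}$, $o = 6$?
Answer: $12$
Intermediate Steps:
$l{\left(F,p \right)} = -8 + 4 p^{2}$ ($l{\left(F,p \right)} = -8 + \left(p + p\right)^{2} = -8 + \left(2 p\right)^{2} = -8 + 4 p^{2}$)
$M{\left(v \right)} = -48 + v$ ($M{\left(v \right)} = 6 \left(-8 + 4 \cdot 0^{2}\right) + v = 6 \left(-8 + 4 \cdot 0\right) + v = 6 \left(-8 + 0\right) + v = 6 \left(-8\right) + v = -48 + v$)
$a = 29$ ($a = 30 - 1 = 29$)
$2 a + M{\left(Z{\left(3,2 \right)} \right)} = 2 \cdot 29 + \left(-48 + 2\right) = 58 - 46 = 12$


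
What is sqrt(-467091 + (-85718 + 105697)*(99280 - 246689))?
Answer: I*sqrt(2945551502) ≈ 54273.0*I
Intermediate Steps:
sqrt(-467091 + (-85718 + 105697)*(99280 - 246689)) = sqrt(-467091 + 19979*(-147409)) = sqrt(-467091 - 2945084411) = sqrt(-2945551502) = I*sqrt(2945551502)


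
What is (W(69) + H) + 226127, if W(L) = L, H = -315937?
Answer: -89741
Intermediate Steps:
(W(69) + H) + 226127 = (69 - 315937) + 226127 = -315868 + 226127 = -89741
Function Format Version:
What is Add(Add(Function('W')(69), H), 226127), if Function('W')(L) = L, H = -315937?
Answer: -89741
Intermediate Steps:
Add(Add(Function('W')(69), H), 226127) = Add(Add(69, -315937), 226127) = Add(-315868, 226127) = -89741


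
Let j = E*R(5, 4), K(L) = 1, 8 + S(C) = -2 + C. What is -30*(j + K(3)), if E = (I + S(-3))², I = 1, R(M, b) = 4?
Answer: -17310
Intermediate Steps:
S(C) = -10 + C (S(C) = -8 + (-2 + C) = -10 + C)
E = 144 (E = (1 + (-10 - 3))² = (1 - 13)² = (-12)² = 144)
j = 576 (j = 144*4 = 576)
-30*(j + K(3)) = -30*(576 + 1) = -30*577 = -17310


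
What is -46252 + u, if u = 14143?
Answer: -32109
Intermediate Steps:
-46252 + u = -46252 + 14143 = -32109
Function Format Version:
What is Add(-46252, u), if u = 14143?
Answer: -32109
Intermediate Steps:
Add(-46252, u) = Add(-46252, 14143) = -32109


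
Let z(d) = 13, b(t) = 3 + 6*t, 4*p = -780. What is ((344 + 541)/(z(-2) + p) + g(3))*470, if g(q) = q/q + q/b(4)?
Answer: -1444075/819 ≈ -1763.2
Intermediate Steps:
p = -195 (p = (¼)*(-780) = -195)
g(q) = 1 + q/27 (g(q) = q/q + q/(3 + 6*4) = 1 + q/(3 + 24) = 1 + q/27)
((344 + 541)/(z(-2) + p) + g(3))*470 = ((344 + 541)/(13 - 195) + (1 + (1/27)*3))*470 = (885/(-182) + (1 + ⅑))*470 = (885*(-1/182) + 10/9)*470 = (-885/182 + 10/9)*470 = -6145/1638*470 = -1444075/819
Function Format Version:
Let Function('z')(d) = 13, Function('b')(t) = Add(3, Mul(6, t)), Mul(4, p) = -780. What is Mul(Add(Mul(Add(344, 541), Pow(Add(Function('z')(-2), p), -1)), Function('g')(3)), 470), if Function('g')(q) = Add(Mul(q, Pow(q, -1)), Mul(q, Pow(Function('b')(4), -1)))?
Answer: Rational(-1444075, 819) ≈ -1763.2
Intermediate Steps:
p = -195 (p = Mul(Rational(1, 4), -780) = -195)
Function('g')(q) = Add(1, Mul(Rational(1, 27), q)) (Function('g')(q) = Add(Mul(q, Pow(q, -1)), Mul(q, Pow(Add(3, Mul(6, 4)), -1))) = Add(1, Mul(q, Pow(Add(3, 24), -1))) = Add(1, Mul(q, Pow(27, -1))) = Add(1, Mul(q, Rational(1, 27))) = Add(1, Mul(Rational(1, 27), q)))
Mul(Add(Mul(Add(344, 541), Pow(Add(Function('z')(-2), p), -1)), Function('g')(3)), 470) = Mul(Add(Mul(Add(344, 541), Pow(Add(13, -195), -1)), Add(1, Mul(Rational(1, 27), 3))), 470) = Mul(Add(Mul(885, Pow(-182, -1)), Add(1, Rational(1, 9))), 470) = Mul(Add(Mul(885, Rational(-1, 182)), Rational(10, 9)), 470) = Mul(Add(Rational(-885, 182), Rational(10, 9)), 470) = Mul(Rational(-6145, 1638), 470) = Rational(-1444075, 819)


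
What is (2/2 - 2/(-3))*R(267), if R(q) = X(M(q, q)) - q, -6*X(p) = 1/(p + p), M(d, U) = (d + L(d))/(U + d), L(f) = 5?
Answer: -726685/1632 ≈ -445.27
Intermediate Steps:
M(d, U) = (5 + d)/(U + d) (M(d, U) = (d + 5)/(U + d) = (5 + d)/(U + d))
X(p) = -1/(12*p) (X(p) = -1/(6*(p + p)) = -1/(2*p)/6 = -1/(12*p))
R(q) = -q - q/(6*(5 + q)) (R(q) = -(q + q)/(5 + q)/12 - q = -2*q/(5 + q)/12 - q = -q/(6*(5 + q)) - q = -q - q/(6*(5 + q)))
(2/2 - 2/(-3))*R(267) = (2/2 - 2/(-3))*((1/6)*267*(-31 - 6*267)/(5 + 267)) = (2*(1/2) - 2*(-1/3))*((1/6)*267*(-31 - 1602)/272) = (1 + 2/3)*((1/6)*267*(1/272)*(-1633)) = (5/3)*(-145337/544) = -726685/1632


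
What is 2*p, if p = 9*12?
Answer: 216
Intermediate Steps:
p = 108
2*p = 2*108 = 216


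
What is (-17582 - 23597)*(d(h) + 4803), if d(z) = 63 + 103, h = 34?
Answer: -204618451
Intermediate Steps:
d(z) = 166
(-17582 - 23597)*(d(h) + 4803) = (-17582 - 23597)*(166 + 4803) = -41179*4969 = -204618451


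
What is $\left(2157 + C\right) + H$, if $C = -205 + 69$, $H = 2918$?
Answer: $4939$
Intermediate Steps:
$C = -136$
$\left(2157 + C\right) + H = \left(2157 - 136\right) + 2918 = 2021 + 2918 = 4939$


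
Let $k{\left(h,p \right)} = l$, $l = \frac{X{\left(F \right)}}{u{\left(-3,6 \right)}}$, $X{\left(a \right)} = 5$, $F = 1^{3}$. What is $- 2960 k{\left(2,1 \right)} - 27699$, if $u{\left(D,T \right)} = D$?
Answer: $- \frac{68297}{3} \approx -22766.0$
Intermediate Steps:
$F = 1$
$l = - \frac{5}{3}$ ($l = \frac{5}{-3} = 5 \left(- \frac{1}{3}\right) = - \frac{5}{3} \approx -1.6667$)
$k{\left(h,p \right)} = - \frac{5}{3}$
$- 2960 k{\left(2,1 \right)} - 27699 = \left(-2960\right) \left(- \frac{5}{3}\right) - 27699 = \frac{14800}{3} - 27699 = - \frac{68297}{3}$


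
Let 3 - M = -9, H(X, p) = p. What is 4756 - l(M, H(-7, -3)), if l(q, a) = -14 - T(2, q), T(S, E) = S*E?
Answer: 4794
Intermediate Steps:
T(S, E) = E*S
M = 12 (M = 3 - 1*(-9) = 3 + 9 = 12)
l(q, a) = -14 - 2*q (l(q, a) = -14 - q*2 = -14 - 2*q)
4756 - l(M, H(-7, -3)) = 4756 - (-14 - 2*12) = 4756 - (-14 - 24) = 4756 - 1*(-38) = 4756 + 38 = 4794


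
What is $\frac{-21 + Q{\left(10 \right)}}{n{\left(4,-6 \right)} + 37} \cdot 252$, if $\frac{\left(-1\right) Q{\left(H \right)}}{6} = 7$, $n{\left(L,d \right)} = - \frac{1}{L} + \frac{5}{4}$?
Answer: $- \frac{7938}{19} \approx -417.79$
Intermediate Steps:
$n{\left(L,d \right)} = \frac{5}{4} - \frac{1}{L}$ ($n{\left(L,d \right)} = - \frac{1}{L} + 5 \cdot \frac{1}{4} = - \frac{1}{L} + \frac{5}{4} = \frac{5}{4} - \frac{1}{L}$)
$Q{\left(H \right)} = -42$ ($Q{\left(H \right)} = \left(-6\right) 7 = -42$)
$\frac{-21 + Q{\left(10 \right)}}{n{\left(4,-6 \right)} + 37} \cdot 252 = \frac{-21 - 42}{\left(\frac{5}{4} - \frac{1}{4}\right) + 37} \cdot 252 = - \frac{63}{\left(\frac{5}{4} - \frac{1}{4}\right) + 37} \cdot 252 = - \frac{63}{1 + 37} \cdot 252 = - \frac{63}{38} \cdot 252 = \left(-63\right) \frac{1}{38} \cdot 252 = \left(- \frac{63}{38}\right) 252 = - \frac{7938}{19}$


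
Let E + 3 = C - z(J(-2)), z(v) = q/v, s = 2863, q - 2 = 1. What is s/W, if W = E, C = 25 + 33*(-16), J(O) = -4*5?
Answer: -57260/10117 ≈ -5.6598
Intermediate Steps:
q = 3 (q = 2 + 1 = 3)
J(O) = -20
z(v) = 3/v
C = -503 (C = 25 - 528 = -503)
E = -10117/20 (E = -3 + (-503 - 3/(-20)) = -3 + (-503 - 3*(-1)/20) = -3 + (-503 - 1*(-3/20)) = -3 + (-503 + 3/20) = -3 - 10057/20 = -10117/20 ≈ -505.85)
W = -10117/20 ≈ -505.85
s/W = 2863/(-10117/20) = 2863*(-20/10117) = -57260/10117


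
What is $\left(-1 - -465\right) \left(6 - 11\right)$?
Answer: $-2320$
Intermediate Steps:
$\left(-1 - -465\right) \left(6 - 11\right) = \left(-1 + 465\right) \left(-5\right) = 464 \left(-5\right) = -2320$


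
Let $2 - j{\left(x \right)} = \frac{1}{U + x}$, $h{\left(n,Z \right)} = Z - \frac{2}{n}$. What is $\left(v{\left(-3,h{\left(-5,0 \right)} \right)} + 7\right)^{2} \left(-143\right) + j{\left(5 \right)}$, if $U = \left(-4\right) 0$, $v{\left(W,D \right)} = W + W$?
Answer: $- \frac{706}{5} \approx -141.2$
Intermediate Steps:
$v{\left(W,D \right)} = 2 W$
$U = 0$
$j{\left(x \right)} = 2 - \frac{1}{x}$ ($j{\left(x \right)} = 2 - \frac{1}{0 + x} = 2 - \frac{1}{x}$)
$\left(v{\left(-3,h{\left(-5,0 \right)} \right)} + 7\right)^{2} \left(-143\right) + j{\left(5 \right)} = \left(2 \left(-3\right) + 7\right)^{2} \left(-143\right) + \left(2 - \frac{1}{5}\right) = \left(-6 + 7\right)^{2} \left(-143\right) + \left(2 - \frac{1}{5}\right) = 1^{2} \left(-143\right) + \left(2 - \frac{1}{5}\right) = 1 \left(-143\right) + \frac{9}{5} = -143 + \frac{9}{5} = - \frac{706}{5}$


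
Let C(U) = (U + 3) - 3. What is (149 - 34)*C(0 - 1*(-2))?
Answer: 230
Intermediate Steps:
C(U) = U (C(U) = (3 + U) - 3 = U)
(149 - 34)*C(0 - 1*(-2)) = (149 - 34)*(0 - 1*(-2)) = 115*(0 + 2) = 115*2 = 230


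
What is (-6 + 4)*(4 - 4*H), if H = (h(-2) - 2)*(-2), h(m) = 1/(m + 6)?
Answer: 20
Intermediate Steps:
h(m) = 1/(6 + m)
H = 7/2 (H = (1/(6 - 2) - 2)*(-2) = (1/4 - 2)*(-2) = -7/4*(-2) = 7/2 ≈ 3.5000)
(-6 + 4)*(4 - 4*H) = (-6 + 4)*(4 - 4*7/2) = -2*(4 - 14) = -2*(-10) = 20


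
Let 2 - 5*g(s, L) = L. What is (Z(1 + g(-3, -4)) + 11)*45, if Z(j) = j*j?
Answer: 3564/5 ≈ 712.80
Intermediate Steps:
g(s, L) = ⅖ - L/5
Z(j) = j²
(Z(1 + g(-3, -4)) + 11)*45 = ((1 + (⅖ - ⅕*(-4)))² + 11)*45 = ((1 + (⅖ + ⅘))² + 11)*45 = ((1 + 6/5)² + 11)*45 = ((11/5)² + 11)*45 = (121/25 + 11)*45 = (396/25)*45 = 3564/5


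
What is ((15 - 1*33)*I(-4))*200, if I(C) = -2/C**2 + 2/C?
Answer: 2250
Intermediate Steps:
I(C) = -2/C**2 + 2/C
((15 - 1*33)*I(-4))*200 = ((15 - 1*33)*(2*(-1 - 4)/(-4)**2))*200 = ((15 - 33)*(2*(1/16)*(-5)))*200 = -18*(-5/8)*200 = (45/4)*200 = 2250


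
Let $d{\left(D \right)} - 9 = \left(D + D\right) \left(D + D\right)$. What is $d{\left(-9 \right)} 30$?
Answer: $9990$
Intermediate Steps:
$d{\left(D \right)} = 9 + 4 D^{2}$ ($d{\left(D \right)} = 9 + \left(D + D\right) \left(D + D\right) = 9 + 2 D 2 D = 9 + 4 D^{2}$)
$d{\left(-9 \right)} 30 = \left(9 + 4 \left(-9\right)^{2}\right) 30 = \left(9 + 4 \cdot 81\right) 30 = \left(9 + 324\right) 30 = 333 \cdot 30 = 9990$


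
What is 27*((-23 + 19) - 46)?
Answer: -1350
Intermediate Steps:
27*((-23 + 19) - 46) = 27*(-4 - 46) = 27*(-50) = -1350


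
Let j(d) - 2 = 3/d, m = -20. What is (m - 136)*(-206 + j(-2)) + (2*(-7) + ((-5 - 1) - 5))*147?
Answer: 28383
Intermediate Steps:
j(d) = 2 + 3/d
(m - 136)*(-206 + j(-2)) + (2*(-7) + ((-5 - 1) - 5))*147 = (-20 - 136)*(-206 + (2 + 3/(-2))) + (2*(-7) + ((-5 - 1) - 5))*147 = -156*(-206 + (2 + 3*(-½))) + (-14 + (-6 - 5))*147 = -156*(-206 + (2 - 3/2)) + (-14 - 11)*147 = -156*(-206 + ½) - 25*147 = -156*(-411/2) - 3675 = 32058 - 3675 = 28383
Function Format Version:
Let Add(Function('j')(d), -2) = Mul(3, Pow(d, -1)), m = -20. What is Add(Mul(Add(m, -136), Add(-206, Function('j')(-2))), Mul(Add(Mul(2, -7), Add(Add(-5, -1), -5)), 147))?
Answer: 28383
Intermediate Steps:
Function('j')(d) = Add(2, Mul(3, Pow(d, -1)))
Add(Mul(Add(m, -136), Add(-206, Function('j')(-2))), Mul(Add(Mul(2, -7), Add(Add(-5, -1), -5)), 147)) = Add(Mul(Add(-20, -136), Add(-206, Add(2, Mul(3, Pow(-2, -1))))), Mul(Add(Mul(2, -7), Add(Add(-5, -1), -5)), 147)) = Add(Mul(-156, Add(-206, Add(2, Mul(3, Rational(-1, 2))))), Mul(Add(-14, Add(-6, -5)), 147)) = Add(Mul(-156, Add(-206, Add(2, Rational(-3, 2)))), Mul(Add(-14, -11), 147)) = Add(Mul(-156, Add(-206, Rational(1, 2))), Mul(-25, 147)) = Add(Mul(-156, Rational(-411, 2)), -3675) = Add(32058, -3675) = 28383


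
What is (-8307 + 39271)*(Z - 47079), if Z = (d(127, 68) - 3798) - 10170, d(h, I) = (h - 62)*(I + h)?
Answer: -1497790608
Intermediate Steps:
d(h, I) = (-62 + h)*(I + h)
Z = -1293 (Z = ((127² - 62*68 - 62*127 + 68*127) - 3798) - 10170 = ((16129 - 4216 - 7874 + 8636) - 3798) - 10170 = (12675 - 3798) - 10170 = 8877 - 10170 = -1293)
(-8307 + 39271)*(Z - 47079) = (-8307 + 39271)*(-1293 - 47079) = 30964*(-48372) = -1497790608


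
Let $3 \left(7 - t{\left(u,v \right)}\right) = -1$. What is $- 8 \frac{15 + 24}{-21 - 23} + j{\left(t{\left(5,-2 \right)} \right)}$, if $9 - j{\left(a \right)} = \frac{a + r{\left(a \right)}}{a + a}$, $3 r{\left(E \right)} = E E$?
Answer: $\frac{2845}{198} \approx 14.369$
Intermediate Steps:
$t{\left(u,v \right)} = \frac{22}{3}$ ($t{\left(u,v \right)} = 7 - - \frac{1}{3} = 7 + \frac{1}{3} = \frac{22}{3}$)
$r{\left(E \right)} = \frac{E^{2}}{3}$ ($r{\left(E \right)} = \frac{E E}{3} = \frac{E^{2}}{3}$)
$j{\left(a \right)} = 9 - \frac{a + \frac{a^{2}}{3}}{2 a}$ ($j{\left(a \right)} = 9 - \frac{a + \frac{a^{2}}{3}}{a + a} = 9 - \frac{a + \frac{a^{2}}{3}}{2 a}$)
$- 8 \frac{15 + 24}{-21 - 23} + j{\left(t{\left(5,-2 \right)} \right)} = - 8 \frac{15 + 24}{-21 - 23} + \left(\frac{17}{2} - \frac{11}{9}\right) = - 8 \frac{39}{-44} + \left(\frac{17}{2} - \frac{11}{9}\right) = - 8 \cdot 39 \left(- \frac{1}{44}\right) + \frac{131}{18} = \left(-8\right) \left(- \frac{39}{44}\right) + \frac{131}{18} = \frac{78}{11} + \frac{131}{18} = \frac{2845}{198}$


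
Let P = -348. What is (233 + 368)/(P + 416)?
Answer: 601/68 ≈ 8.8382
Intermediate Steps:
(233 + 368)/(P + 416) = (233 + 368)/(-348 + 416) = 601/68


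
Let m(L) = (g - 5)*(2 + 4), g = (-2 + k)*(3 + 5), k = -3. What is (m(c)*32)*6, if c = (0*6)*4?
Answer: -51840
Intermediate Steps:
g = -40 (g = (-2 - 3)*(3 + 5) = -5*8 = -40)
c = 0 (c = 0*4 = 0)
m(L) = -270 (m(L) = (-40 - 5)*(2 + 4) = -45*6 = -270)
(m(c)*32)*6 = -270*32*6 = -8640*6 = -51840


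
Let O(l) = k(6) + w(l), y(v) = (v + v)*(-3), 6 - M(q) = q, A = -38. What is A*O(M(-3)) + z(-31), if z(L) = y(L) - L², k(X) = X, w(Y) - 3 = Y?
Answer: -1459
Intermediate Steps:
M(q) = 6 - q
w(Y) = 3 + Y
y(v) = -6*v (y(v) = (2*v)*(-3) = -6*v)
z(L) = -L² - 6*L (z(L) = -6*L - L² = -L² - 6*L)
O(l) = 9 + l (O(l) = 6 + (3 + l) = 9 + l)
A*O(M(-3)) + z(-31) = -38*(9 + (6 - 1*(-3))) - 31*(-6 - 1*(-31)) = -38*(9 + (6 + 3)) - 31*(-6 + 31) = -38*(9 + 9) - 31*25 = -38*18 - 775 = -684 - 775 = -1459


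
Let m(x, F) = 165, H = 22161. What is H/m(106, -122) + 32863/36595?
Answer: 54426946/402545 ≈ 135.21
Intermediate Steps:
H/m(106, -122) + 32863/36595 = 22161/165 + 32863/36595 = 22161*(1/165) + 32863*(1/36595) = 7387/55 + 32863/36595 = 54426946/402545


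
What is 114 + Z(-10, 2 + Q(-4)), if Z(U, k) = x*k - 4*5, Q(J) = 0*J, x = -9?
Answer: 76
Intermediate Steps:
Q(J) = 0
Z(U, k) = -20 - 9*k (Z(U, k) = -9*k - 4*5 = -9*k - 20 = -20 - 9*k)
114 + Z(-10, 2 + Q(-4)) = 114 + (-20 - 9*(2 + 0)) = 114 + (-20 - 9*2) = 114 + (-20 - 18) = 114 - 38 = 76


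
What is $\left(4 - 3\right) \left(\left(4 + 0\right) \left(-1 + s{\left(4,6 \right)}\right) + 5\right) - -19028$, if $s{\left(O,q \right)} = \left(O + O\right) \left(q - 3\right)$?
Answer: $19125$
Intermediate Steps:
$s{\left(O,q \right)} = 2 O \left(-3 + q\right)$
$\left(4 - 3\right) \left(\left(4 + 0\right) \left(-1 + s{\left(4,6 \right)}\right) + 5\right) - -19028 = \left(4 - 3\right) \left(\left(4 + 0\right) \left(-1 + 2 \cdot 4 \left(-3 + 6\right)\right) + 5\right) - -19028 = \left(4 - 3\right) \left(4 \left(-1 + 2 \cdot 4 \cdot 3\right) + 5\right) + 19028 = 1 \left(4 \left(-1 + 24\right) + 5\right) + 19028 = 1 \left(4 \cdot 23 + 5\right) + 19028 = 1 \left(92 + 5\right) + 19028 = 1 \cdot 97 + 19028 = 97 + 19028 = 19125$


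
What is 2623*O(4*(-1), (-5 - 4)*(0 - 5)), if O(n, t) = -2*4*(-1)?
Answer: 20984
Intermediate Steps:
O(n, t) = 8 (O(n, t) = -8*(-1) = 8)
2623*O(4*(-1), (-5 - 4)*(0 - 5)) = 2623*8 = 20984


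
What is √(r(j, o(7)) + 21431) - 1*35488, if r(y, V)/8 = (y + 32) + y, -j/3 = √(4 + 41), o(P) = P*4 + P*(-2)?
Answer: -35488 + √(21687 - 144*√5) ≈ -35342.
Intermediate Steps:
o(P) = 2*P (o(P) = 4*P - 2*P = 2*P)
j = -9*√5 (j = -3*√(4 + 41) = -9*√5 ≈ -20.125)
r(y, V) = 256 + 16*y (r(y, V) = 8*((y + 32) + y) = 8*((32 + y) + y) = 8*(32 + 2*y) = 256 + 16*y)
√(r(j, o(7)) + 21431) - 1*35488 = √((256 + 16*(-9*√5)) + 21431) - 1*35488 = √((256 - 144*√5) + 21431) - 35488 = √(21687 - 144*√5) - 35488 = -35488 + √(21687 - 144*√5)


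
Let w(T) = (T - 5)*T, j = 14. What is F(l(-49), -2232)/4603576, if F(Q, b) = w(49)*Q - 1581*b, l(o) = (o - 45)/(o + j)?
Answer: 2209114/2877235 ≈ 0.76779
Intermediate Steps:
w(T) = T*(-5 + T) (w(T) = (-5 + T)*T = T*(-5 + T))
l(o) = (-45 + o)/(14 + o) (l(o) = (o - 45)/(o + 14) = (-45 + o)/(14 + o))
F(Q, b) = -1581*b + 2156*Q (F(Q, b) = (49*(-5 + 49))*Q - 1581*b = (49*44)*Q - 1581*b = 2156*Q - 1581*b = -1581*b + 2156*Q)
F(l(-49), -2232)/4603576 = (-1581*(-2232) + 2156*((-45 - 49)/(14 - 49)))/4603576 = (3528792 + 2156*(-94/(-35)))*(1/4603576) = (3528792 + 2156*(-1/35*(-94)))*(1/4603576) = (3528792 + 2156*(94/35))*(1/4603576) = (3528792 + 28952/5)*(1/4603576) = (17672912/5)*(1/4603576) = 2209114/2877235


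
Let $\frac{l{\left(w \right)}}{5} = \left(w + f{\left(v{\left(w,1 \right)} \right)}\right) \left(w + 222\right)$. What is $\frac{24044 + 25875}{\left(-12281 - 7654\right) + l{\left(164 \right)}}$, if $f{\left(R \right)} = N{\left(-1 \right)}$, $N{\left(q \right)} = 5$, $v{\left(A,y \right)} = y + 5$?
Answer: $\frac{49919}{306235} \approx 0.16301$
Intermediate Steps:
$v{\left(A,y \right)} = 5 + y$
$f{\left(R \right)} = 5$
$l{\left(w \right)} = 5 \left(5 + w\right) \left(222 + w\right)$ ($l{\left(w \right)} = 5 \left(w + 5\right) \left(w + 222\right) = 5 \left(5 + w\right) \left(222 + w\right)$)
$\frac{24044 + 25875}{\left(-12281 - 7654\right) + l{\left(164 \right)}} = \frac{24044 + 25875}{\left(-12281 - 7654\right) + \left(5550 + 5 \cdot 164^{2} + 1135 \cdot 164\right)} = \frac{49919}{-19935 + \left(5550 + 5 \cdot 26896 + 186140\right)} = \frac{49919}{-19935 + \left(5550 + 134480 + 186140\right)} = \frac{49919}{-19935 + 326170} = \frac{49919}{306235}$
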